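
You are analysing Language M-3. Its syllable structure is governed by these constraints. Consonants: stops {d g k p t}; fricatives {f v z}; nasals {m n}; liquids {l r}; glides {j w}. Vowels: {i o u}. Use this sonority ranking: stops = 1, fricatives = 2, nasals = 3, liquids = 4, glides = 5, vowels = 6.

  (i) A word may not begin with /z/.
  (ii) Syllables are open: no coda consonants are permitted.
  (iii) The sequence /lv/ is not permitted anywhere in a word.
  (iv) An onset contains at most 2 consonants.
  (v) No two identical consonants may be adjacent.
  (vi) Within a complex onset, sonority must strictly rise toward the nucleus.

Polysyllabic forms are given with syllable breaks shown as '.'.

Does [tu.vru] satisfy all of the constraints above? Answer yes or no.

[tu.vru] — σ1 onset /t/, coda /∅/ ok; σ2 onset /vr/ (2→4 rises), coda /∅/ ok → permitted

yes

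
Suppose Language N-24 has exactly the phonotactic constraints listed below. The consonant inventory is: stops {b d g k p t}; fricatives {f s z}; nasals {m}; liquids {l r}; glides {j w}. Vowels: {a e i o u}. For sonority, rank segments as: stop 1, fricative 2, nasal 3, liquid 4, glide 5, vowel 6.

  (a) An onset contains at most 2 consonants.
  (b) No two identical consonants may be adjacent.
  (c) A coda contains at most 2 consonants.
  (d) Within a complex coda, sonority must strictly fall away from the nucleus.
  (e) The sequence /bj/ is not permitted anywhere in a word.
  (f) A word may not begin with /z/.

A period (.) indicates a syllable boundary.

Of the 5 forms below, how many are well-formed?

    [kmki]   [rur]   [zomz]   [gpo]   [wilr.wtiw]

2

[kmki] — violates constraint (a): syllable 1 onset /kmk/ has 3 consonants (> 2) → ill-formed
[rur] — σ1 onset /r/, coda /r/ ok → well-formed
[zomz] — violates constraint (f): word begins with /z/ → ill-formed
[gpo] — σ1 onset /gp/ (2C), coda /∅/ ok → well-formed
[wilr.wtiw] — violates constraint (d): syllable 1 coda /lr/: /l/ (liquid, 4) → /r/ (liquid, 4) does not fall → ill-formed
Well-formed: [rur], [gpo] → 2.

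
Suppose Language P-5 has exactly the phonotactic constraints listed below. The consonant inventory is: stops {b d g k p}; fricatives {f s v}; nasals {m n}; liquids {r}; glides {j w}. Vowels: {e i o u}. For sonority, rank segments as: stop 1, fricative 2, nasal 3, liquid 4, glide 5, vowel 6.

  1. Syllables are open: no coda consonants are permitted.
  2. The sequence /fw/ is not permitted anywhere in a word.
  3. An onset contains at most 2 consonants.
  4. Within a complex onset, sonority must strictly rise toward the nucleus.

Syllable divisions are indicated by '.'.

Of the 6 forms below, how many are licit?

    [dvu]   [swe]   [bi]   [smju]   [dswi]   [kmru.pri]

[dvu] — σ1 onset /dv/ (1→2 rises), coda /∅/ ok → licit
[swe] — σ1 onset /sw/ (2→5 rises), coda /∅/ ok → licit
[bi] — σ1 onset /b/, coda /∅/ ok → licit
[smju] — violates constraint 3: syllable 1 onset /smj/ has 3 consonants (> 2) → illicit
[dswi] — violates constraint 3: syllable 1 onset /dsw/ has 3 consonants (> 2) → illicit
[kmru.pri] — violates constraint 3: syllable 1 onset /kmr/ has 3 consonants (> 2) → illicit
Licit: [dvu], [swe], [bi] → 3.

3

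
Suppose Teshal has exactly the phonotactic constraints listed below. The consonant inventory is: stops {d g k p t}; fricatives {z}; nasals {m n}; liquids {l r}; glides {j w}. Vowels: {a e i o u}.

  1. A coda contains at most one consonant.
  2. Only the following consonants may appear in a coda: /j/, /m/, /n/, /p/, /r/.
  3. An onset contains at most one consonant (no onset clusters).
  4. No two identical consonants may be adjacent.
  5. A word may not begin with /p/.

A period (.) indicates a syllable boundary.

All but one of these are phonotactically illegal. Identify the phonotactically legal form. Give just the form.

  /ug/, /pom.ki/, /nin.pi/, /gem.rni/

/nin.pi/

/ug/ — violates constraint 2: syllable 1 coda contains /g/, which is not a licensed coda consonant → phonotactically illegal
/pom.ki/ — violates constraint 5: word begins with /p/ → phonotactically illegal
/nin.pi/ — σ1 onset /n/, coda /n/ ok; σ2 onset /p/, coda /∅/ ok → phonotactically legal
/gem.rni/ — violates constraint 3: syllable 2 onset /rn/ has 2 consonants (> 1) → phonotactically illegal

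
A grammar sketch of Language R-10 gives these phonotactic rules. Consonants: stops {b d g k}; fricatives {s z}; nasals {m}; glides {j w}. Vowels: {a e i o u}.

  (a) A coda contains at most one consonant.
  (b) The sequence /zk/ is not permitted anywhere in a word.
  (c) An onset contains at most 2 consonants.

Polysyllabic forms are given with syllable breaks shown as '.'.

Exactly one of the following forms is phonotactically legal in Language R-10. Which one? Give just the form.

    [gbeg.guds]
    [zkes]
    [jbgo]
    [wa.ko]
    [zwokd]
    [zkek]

[wa.ko]

[gbeg.guds] — violates constraint (a): syllable 2 coda /ds/ has 2 consonants (> 1) → phonotactically illegal
[zkes] — violates constraint (b): contains banned sequence /zk/ → phonotactically illegal
[jbgo] — violates constraint (c): syllable 1 onset /jbg/ has 3 consonants (> 2) → phonotactically illegal
[wa.ko] — σ1 onset /w/, coda /∅/ ok; σ2 onset /k/, coda /∅/ ok → phonotactically legal
[zwokd] — violates constraint (a): syllable 1 coda /kd/ has 2 consonants (> 1) → phonotactically illegal
[zkek] — violates constraint (b): contains banned sequence /zk/ → phonotactically illegal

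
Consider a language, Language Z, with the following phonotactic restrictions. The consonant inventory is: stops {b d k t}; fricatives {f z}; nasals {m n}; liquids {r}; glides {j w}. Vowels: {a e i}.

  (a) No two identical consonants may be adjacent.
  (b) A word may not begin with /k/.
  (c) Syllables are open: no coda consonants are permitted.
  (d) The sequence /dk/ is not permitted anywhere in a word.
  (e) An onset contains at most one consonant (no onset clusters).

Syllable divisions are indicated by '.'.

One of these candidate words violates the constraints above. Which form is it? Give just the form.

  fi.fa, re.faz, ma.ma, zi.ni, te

fi.fa — σ1 onset /f/, coda /∅/ ok; σ2 onset /f/, coda /∅/ ok → well-formed
re.faz — violates constraint (c): syllable 2 coda /z/ has 1 consonant (> 0) → ill-formed
ma.ma — σ1 onset /m/, coda /∅/ ok; σ2 onset /m/, coda /∅/ ok → well-formed
zi.ni — σ1 onset /z/, coda /∅/ ok; σ2 onset /n/, coda /∅/ ok → well-formed
te — σ1 onset /t/, coda /∅/ ok → well-formed

re.faz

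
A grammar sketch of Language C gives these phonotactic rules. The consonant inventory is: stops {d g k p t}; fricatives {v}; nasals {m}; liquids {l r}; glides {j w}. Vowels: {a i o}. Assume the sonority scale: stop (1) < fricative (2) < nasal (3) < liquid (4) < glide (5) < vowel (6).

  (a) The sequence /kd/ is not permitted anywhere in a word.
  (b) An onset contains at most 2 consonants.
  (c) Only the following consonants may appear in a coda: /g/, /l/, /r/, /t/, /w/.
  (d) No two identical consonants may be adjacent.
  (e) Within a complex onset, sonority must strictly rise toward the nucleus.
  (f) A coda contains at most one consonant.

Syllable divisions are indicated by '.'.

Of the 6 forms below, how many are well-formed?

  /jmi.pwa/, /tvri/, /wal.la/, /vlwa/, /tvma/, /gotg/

0

/jmi.pwa/ — violates constraint (e): syllable 1 onset /jm/: /j/ (glide, 5) → /m/ (nasal, 3) does not rise → ill-formed
/tvri/ — violates constraint (b): syllable 1 onset /tvr/ has 3 consonants (> 2) → ill-formed
/wal.la/ — violates constraint (d): adjacent identical consonants /ll/ → ill-formed
/vlwa/ — violates constraint (b): syllable 1 onset /vlw/ has 3 consonants (> 2) → ill-formed
/tvma/ — violates constraint (b): syllable 1 onset /tvm/ has 3 consonants (> 2) → ill-formed
/gotg/ — violates constraint (f): syllable 1 coda /tg/ has 2 consonants (> 1) → ill-formed
No form is well-formed → 0.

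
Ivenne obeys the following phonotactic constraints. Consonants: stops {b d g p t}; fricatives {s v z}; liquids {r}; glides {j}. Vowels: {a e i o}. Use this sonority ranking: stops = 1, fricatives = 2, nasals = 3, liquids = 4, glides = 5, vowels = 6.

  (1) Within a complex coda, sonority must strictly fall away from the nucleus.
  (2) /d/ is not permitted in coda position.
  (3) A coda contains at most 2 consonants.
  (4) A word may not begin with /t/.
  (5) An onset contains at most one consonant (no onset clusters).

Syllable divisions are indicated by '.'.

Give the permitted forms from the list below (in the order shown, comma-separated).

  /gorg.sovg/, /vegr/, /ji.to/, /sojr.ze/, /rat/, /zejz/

/gorg.sovg/, /ji.to/, /sojr.ze/, /rat/, /zejz/

/gorg.sovg/ — σ1 onset /g/, coda /rg/ (4→1 falls) ok; σ2 onset /s/, coda /vg/ (2→1 falls) ok → permitted
/vegr/ — violates constraint 1: syllable 1 coda /gr/: /g/ (stop, 1) → /r/ (liquid, 4) does not fall → not permitted
/ji.to/ — σ1 onset /j/, coda /∅/ ok; σ2 onset /t/, coda /∅/ ok → permitted
/sojr.ze/ — σ1 onset /s/, coda /jr/ (5→4 falls) ok; σ2 onset /z/, coda /∅/ ok → permitted
/rat/ — σ1 onset /r/, coda /t/ ok → permitted
/zejz/ — σ1 onset /z/, coda /jz/ (5→2 falls) ok → permitted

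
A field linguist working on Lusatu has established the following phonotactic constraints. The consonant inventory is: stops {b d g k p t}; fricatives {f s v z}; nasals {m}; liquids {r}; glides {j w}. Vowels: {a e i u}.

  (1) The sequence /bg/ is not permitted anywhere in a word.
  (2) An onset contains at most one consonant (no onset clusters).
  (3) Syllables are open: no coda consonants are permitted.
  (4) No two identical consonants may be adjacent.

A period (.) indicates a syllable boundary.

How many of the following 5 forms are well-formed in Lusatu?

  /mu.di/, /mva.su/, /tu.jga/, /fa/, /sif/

2

/mu.di/ — σ1 onset /m/, coda /∅/ ok; σ2 onset /d/, coda /∅/ ok → well-formed
/mva.su/ — violates constraint 2: syllable 1 onset /mv/ has 2 consonants (> 1) → ill-formed
/tu.jga/ — violates constraint 2: syllable 2 onset /jg/ has 2 consonants (> 1) → ill-formed
/fa/ — σ1 onset /f/, coda /∅/ ok → well-formed
/sif/ — violates constraint 3: syllable 1 coda /f/ has 1 consonant (> 0) → ill-formed
Well-formed: /mu.di/, /fa/ → 2.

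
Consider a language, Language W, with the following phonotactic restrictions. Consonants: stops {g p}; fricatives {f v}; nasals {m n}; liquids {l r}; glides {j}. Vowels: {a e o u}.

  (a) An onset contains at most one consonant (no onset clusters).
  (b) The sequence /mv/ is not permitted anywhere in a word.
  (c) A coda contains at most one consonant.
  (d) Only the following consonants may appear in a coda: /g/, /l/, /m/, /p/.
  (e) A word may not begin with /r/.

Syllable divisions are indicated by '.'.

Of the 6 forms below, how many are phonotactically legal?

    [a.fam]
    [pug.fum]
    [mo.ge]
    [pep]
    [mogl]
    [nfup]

[a.fam] — σ1 onset /∅/, coda /∅/ ok; σ2 onset /f/, coda /m/ ok → phonotactically legal
[pug.fum] — σ1 onset /p/, coda /g/ ok; σ2 onset /f/, coda /m/ ok → phonotactically legal
[mo.ge] — σ1 onset /m/, coda /∅/ ok; σ2 onset /g/, coda /∅/ ok → phonotactically legal
[pep] — σ1 onset /p/, coda /p/ ok → phonotactically legal
[mogl] — violates constraint (c): syllable 1 coda /gl/ has 2 consonants (> 1) → phonotactically illegal
[nfup] — violates constraint (a): syllable 1 onset /nf/ has 2 consonants (> 1) → phonotactically illegal
Phonotactically legal: [a.fam], [pug.fum], [mo.ge], [pep] → 4.

4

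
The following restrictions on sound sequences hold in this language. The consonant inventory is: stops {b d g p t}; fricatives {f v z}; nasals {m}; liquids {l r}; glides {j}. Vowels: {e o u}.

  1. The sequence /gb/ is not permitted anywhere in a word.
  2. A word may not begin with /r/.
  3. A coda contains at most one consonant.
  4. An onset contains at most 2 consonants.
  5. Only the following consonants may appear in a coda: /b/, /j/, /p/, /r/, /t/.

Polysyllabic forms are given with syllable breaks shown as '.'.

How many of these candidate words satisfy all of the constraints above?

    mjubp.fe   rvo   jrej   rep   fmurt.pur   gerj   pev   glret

1

mjubp.fe — violates constraint 3: syllable 1 coda /bp/ has 2 consonants (> 1) → not permitted
rvo — violates constraint 2: word begins with /r/ → not permitted
jrej — σ1 onset /jr/ (2C), coda /j/ ok → permitted
rep — violates constraint 2: word begins with /r/ → not permitted
fmurt.pur — violates constraint 3: syllable 1 coda /rt/ has 2 consonants (> 1) → not permitted
gerj — violates constraint 3: syllable 1 coda /rj/ has 2 consonants (> 1) → not permitted
pev — violates constraint 5: syllable 1 coda contains /v/, which is not a licensed coda consonant → not permitted
glret — violates constraint 4: syllable 1 onset /glr/ has 3 consonants (> 2) → not permitted
Permitted: jrej → 1.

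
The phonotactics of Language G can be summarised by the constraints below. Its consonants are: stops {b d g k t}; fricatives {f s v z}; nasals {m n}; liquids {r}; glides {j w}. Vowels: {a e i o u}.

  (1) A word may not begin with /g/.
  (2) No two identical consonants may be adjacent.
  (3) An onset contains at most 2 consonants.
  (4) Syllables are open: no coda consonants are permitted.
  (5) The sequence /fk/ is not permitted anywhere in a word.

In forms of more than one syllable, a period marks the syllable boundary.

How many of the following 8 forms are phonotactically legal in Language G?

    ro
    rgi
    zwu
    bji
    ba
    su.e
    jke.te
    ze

ro — σ1 onset /r/, coda /∅/ ok → phonotactically legal
rgi — σ1 onset /rg/ (2C), coda /∅/ ok → phonotactically legal
zwu — σ1 onset /zw/ (2C), coda /∅/ ok → phonotactically legal
bji — σ1 onset /bj/ (2C), coda /∅/ ok → phonotactically legal
ba — σ1 onset /b/, coda /∅/ ok → phonotactically legal
su.e — σ1 onset /s/, coda /∅/ ok; σ2 onset /∅/, coda /∅/ ok → phonotactically legal
jke.te — σ1 onset /jk/ (2C), coda /∅/ ok; σ2 onset /t/, coda /∅/ ok → phonotactically legal
ze — σ1 onset /z/, coda /∅/ ok → phonotactically legal
Phonotactically legal: ro, rgi, zwu, bji, ba, su.e, jke.te, ze → 8.

8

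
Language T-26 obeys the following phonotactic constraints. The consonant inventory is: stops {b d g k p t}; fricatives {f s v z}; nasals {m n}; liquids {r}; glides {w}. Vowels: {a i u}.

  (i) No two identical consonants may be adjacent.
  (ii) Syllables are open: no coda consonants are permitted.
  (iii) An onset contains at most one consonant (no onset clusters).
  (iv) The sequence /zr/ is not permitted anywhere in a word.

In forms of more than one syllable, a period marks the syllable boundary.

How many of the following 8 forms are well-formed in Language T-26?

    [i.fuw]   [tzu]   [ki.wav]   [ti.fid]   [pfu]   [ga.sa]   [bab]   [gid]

[i.fuw] — violates constraint (ii): syllable 2 coda /w/ has 1 consonant (> 0) → ill-formed
[tzu] — violates constraint (iii): syllable 1 onset /tz/ has 2 consonants (> 1) → ill-formed
[ki.wav] — violates constraint (ii): syllable 2 coda /v/ has 1 consonant (> 0) → ill-formed
[ti.fid] — violates constraint (ii): syllable 2 coda /d/ has 1 consonant (> 0) → ill-formed
[pfu] — violates constraint (iii): syllable 1 onset /pf/ has 2 consonants (> 1) → ill-formed
[ga.sa] — σ1 onset /g/, coda /∅/ ok; σ2 onset /s/, coda /∅/ ok → well-formed
[bab] — violates constraint (ii): syllable 1 coda /b/ has 1 consonant (> 0) → ill-formed
[gid] — violates constraint (ii): syllable 1 coda /d/ has 1 consonant (> 0) → ill-formed
Well-formed: [ga.sa] → 1.

1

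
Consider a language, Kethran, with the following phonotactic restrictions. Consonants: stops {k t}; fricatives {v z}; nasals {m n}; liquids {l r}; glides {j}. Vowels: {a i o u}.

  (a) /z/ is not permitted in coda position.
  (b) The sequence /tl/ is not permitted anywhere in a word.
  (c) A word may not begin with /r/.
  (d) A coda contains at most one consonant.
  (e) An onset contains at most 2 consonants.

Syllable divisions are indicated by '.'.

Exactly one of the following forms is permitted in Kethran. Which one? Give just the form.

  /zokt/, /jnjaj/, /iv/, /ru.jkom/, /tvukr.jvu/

/iv/

/zokt/ — violates constraint (d): syllable 1 coda /kt/ has 2 consonants (> 1) → not permitted
/jnjaj/ — violates constraint (e): syllable 1 onset /jnj/ has 3 consonants (> 2) → not permitted
/iv/ — σ1 onset /∅/, coda /v/ ok → permitted
/ru.jkom/ — violates constraint (c): word begins with /r/ → not permitted
/tvukr.jvu/ — violates constraint (d): syllable 1 coda /kr/ has 2 consonants (> 1) → not permitted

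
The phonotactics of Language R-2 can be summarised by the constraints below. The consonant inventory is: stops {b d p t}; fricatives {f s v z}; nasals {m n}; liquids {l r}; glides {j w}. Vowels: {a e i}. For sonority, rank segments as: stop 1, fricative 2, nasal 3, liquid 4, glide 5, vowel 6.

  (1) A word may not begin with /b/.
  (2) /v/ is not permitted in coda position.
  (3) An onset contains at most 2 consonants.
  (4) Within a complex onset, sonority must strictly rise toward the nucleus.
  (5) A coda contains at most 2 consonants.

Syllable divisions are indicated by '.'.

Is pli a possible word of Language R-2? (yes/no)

yes

pli — σ1 onset /pl/ (1→4 rises), coda /∅/ ok → phonotactically legal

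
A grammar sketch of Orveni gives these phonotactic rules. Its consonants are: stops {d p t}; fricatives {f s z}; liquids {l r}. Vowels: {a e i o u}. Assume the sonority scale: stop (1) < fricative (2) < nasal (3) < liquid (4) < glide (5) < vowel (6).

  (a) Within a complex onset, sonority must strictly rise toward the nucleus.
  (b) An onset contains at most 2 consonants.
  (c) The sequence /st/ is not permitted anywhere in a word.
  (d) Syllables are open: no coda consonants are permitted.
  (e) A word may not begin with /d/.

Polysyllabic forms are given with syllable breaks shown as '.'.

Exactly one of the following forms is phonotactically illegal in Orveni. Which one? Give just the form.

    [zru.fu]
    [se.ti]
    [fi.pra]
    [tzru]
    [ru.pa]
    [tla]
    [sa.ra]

[tzru]

[zru.fu] — σ1 onset /zr/ (2→4 rises), coda /∅/ ok; σ2 onset /f/, coda /∅/ ok → phonotactically legal
[se.ti] — σ1 onset /s/, coda /∅/ ok; σ2 onset /t/, coda /∅/ ok → phonotactically legal
[fi.pra] — σ1 onset /f/, coda /∅/ ok; σ2 onset /pr/ (1→4 rises), coda /∅/ ok → phonotactically legal
[tzru] — violates constraint (b): syllable 1 onset /tzr/ has 3 consonants (> 2) → phonotactically illegal
[ru.pa] — σ1 onset /r/, coda /∅/ ok; σ2 onset /p/, coda /∅/ ok → phonotactically legal
[tla] — σ1 onset /tl/ (1→4 rises), coda /∅/ ok → phonotactically legal
[sa.ra] — σ1 onset /s/, coda /∅/ ok; σ2 onset /r/, coda /∅/ ok → phonotactically legal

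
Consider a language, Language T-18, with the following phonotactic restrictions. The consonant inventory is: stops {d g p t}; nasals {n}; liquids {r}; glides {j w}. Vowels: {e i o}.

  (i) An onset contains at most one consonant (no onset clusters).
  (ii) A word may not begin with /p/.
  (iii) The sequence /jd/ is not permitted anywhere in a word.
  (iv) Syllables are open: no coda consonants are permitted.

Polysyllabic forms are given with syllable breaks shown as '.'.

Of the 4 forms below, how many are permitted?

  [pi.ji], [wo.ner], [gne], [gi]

1

[pi.ji] — violates constraint (ii): word begins with /p/ → not permitted
[wo.ner] — violates constraint (iv): syllable 2 coda /r/ has 1 consonant (> 0) → not permitted
[gne] — violates constraint (i): syllable 1 onset /gn/ has 2 consonants (> 1) → not permitted
[gi] — σ1 onset /g/, coda /∅/ ok → permitted
Permitted: [gi] → 1.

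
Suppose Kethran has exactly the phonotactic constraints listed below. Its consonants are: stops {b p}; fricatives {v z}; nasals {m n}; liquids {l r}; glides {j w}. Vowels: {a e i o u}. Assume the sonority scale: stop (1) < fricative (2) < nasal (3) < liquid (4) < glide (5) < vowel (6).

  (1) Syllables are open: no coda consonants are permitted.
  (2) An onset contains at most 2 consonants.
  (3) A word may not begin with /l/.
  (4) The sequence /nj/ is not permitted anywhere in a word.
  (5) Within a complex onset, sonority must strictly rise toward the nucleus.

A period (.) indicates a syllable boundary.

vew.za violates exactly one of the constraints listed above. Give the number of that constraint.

vew.za: syllable 1 coda /w/ has 1 consonant (> 0).
This is a violation of constraint 1: "Syllables are open: no coda consonants are permitted."
The remaining constraints (2, 3, 4, 5) are satisfied.

1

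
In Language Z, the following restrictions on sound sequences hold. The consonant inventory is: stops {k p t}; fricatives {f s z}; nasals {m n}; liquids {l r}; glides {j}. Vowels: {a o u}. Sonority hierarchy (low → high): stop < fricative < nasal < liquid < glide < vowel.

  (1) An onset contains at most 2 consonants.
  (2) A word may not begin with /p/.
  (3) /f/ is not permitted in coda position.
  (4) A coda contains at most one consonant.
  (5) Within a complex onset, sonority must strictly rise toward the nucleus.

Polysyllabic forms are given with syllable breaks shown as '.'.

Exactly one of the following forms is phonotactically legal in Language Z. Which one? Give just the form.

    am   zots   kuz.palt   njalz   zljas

am — σ1 onset /∅/, coda /m/ ok → phonotactically legal
zots — violates constraint 4: syllable 1 coda /ts/ has 2 consonants (> 1) → phonotactically illegal
kuz.palt — violates constraint 4: syllable 2 coda /lt/ has 2 consonants (> 1) → phonotactically illegal
njalz — violates constraint 4: syllable 1 coda /lz/ has 2 consonants (> 1) → phonotactically illegal
zljas — violates constraint 1: syllable 1 onset /zlj/ has 3 consonants (> 2) → phonotactically illegal

am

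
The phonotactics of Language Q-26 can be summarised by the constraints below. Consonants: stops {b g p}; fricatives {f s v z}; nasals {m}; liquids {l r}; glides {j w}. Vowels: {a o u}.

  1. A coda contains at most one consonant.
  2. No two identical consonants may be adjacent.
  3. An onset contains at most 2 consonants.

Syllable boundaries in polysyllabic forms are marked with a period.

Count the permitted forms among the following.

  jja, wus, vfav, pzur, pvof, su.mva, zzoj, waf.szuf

6

jja — violates constraint 2: adjacent identical consonants /jj/ → not permitted
wus — σ1 onset /w/, coda /s/ ok → permitted
vfav — σ1 onset /vf/ (2C), coda /v/ ok → permitted
pzur — σ1 onset /pz/ (2C), coda /r/ ok → permitted
pvof — σ1 onset /pv/ (2C), coda /f/ ok → permitted
su.mva — σ1 onset /s/, coda /∅/ ok; σ2 onset /mv/ (2C), coda /∅/ ok → permitted
zzoj — violates constraint 2: adjacent identical consonants /zz/ → not permitted
waf.szuf — σ1 onset /w/, coda /f/ ok; σ2 onset /sz/ (2C), coda /f/ ok → permitted
Permitted: wus, vfav, pzur, pvof, su.mva, waf.szuf → 6.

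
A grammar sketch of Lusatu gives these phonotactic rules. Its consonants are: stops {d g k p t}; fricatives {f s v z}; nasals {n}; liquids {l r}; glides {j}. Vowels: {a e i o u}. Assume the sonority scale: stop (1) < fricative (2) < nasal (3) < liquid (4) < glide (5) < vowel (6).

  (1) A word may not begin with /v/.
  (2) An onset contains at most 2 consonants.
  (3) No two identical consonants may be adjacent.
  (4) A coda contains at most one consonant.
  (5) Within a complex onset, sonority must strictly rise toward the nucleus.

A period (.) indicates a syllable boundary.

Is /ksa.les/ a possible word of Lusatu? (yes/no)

yes

/ksa.les/ — σ1 onset /ks/ (1→2 rises), coda /∅/ ok; σ2 onset /l/, coda /s/ ok → permitted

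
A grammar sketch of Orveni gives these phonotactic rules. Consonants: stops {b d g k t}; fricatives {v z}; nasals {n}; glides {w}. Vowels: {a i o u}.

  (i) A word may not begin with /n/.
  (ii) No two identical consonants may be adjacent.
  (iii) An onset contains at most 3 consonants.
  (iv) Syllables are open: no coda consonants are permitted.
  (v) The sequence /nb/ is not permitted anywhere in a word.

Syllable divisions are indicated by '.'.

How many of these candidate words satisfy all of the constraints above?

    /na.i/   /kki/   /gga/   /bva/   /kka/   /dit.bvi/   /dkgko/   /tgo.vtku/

/na.i/ — violates constraint (i): word begins with /n/ → not permitted
/kki/ — violates constraint (ii): adjacent identical consonants /kk/ → not permitted
/gga/ — violates constraint (ii): adjacent identical consonants /gg/ → not permitted
/bva/ — σ1 onset /bv/ (2C), coda /∅/ ok → permitted
/kka/ — violates constraint (ii): adjacent identical consonants /kk/ → not permitted
/dit.bvi/ — violates constraint (iv): syllable 1 coda /t/ has 1 consonant (> 0) → not permitted
/dkgko/ — violates constraint (iii): syllable 1 onset /dkgk/ has 4 consonants (> 3) → not permitted
/tgo.vtku/ — σ1 onset /tg/ (2C), coda /∅/ ok; σ2 onset /vtk/ (3C), coda /∅/ ok → permitted
Permitted: /bva/, /tgo.vtku/ → 2.

2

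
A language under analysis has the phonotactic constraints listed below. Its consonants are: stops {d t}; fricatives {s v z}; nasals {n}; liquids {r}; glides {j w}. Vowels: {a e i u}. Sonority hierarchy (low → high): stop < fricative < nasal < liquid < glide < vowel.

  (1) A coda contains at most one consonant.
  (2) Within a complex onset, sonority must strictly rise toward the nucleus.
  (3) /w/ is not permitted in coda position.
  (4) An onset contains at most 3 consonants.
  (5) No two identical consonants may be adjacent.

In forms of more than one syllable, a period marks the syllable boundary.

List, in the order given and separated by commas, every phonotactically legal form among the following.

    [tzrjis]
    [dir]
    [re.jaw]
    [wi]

[dir], [wi]

[tzrjis] — violates constraint 4: syllable 1 onset /tzrj/ has 4 consonants (> 3) → phonotactically illegal
[dir] — σ1 onset /d/, coda /r/ ok → phonotactically legal
[re.jaw] — violates constraint 3: syllable 2 coda contains /w/ → phonotactically illegal
[wi] — σ1 onset /w/, coda /∅/ ok → phonotactically legal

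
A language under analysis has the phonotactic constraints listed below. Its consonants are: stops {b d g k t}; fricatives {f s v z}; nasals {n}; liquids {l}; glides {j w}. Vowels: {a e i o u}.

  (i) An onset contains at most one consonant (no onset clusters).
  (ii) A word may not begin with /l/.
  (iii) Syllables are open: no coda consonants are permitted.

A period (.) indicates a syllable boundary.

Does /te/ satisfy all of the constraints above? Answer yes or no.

yes

/te/ — σ1 onset /t/, coda /∅/ ok → well-formed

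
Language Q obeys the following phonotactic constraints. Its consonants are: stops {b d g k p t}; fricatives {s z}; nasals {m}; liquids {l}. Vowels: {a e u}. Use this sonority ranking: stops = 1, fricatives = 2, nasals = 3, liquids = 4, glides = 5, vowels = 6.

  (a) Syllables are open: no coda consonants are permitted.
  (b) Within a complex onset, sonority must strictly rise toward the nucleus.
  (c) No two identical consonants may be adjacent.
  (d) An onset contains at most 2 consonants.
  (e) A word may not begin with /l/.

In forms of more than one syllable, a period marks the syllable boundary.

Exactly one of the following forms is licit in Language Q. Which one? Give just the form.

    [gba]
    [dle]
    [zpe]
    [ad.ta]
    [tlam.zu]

[dle]

[gba] — violates constraint (b): syllable 1 onset /gb/: /g/ (stop, 1) → /b/ (stop, 1) does not rise → illicit
[dle] — σ1 onset /dl/ (1→4 rises), coda /∅/ ok → licit
[zpe] — violates constraint (b): syllable 1 onset /zp/: /z/ (fricative, 2) → /p/ (stop, 1) does not rise → illicit
[ad.ta] — violates constraint (a): syllable 1 coda /d/ has 1 consonant (> 0) → illicit
[tlam.zu] — violates constraint (a): syllable 1 coda /m/ has 1 consonant (> 0) → illicit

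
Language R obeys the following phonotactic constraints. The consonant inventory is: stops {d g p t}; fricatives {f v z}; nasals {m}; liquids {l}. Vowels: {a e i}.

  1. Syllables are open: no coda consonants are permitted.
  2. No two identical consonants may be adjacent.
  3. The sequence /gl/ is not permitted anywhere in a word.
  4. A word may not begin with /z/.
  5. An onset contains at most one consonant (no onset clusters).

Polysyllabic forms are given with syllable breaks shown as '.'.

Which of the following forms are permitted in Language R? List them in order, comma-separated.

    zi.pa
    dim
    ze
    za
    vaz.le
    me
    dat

me

zi.pa — violates constraint 4: word begins with /z/ → not permitted
dim — violates constraint 1: syllable 1 coda /m/ has 1 consonant (> 0) → not permitted
ze — violates constraint 4: word begins with /z/ → not permitted
za — violates constraint 4: word begins with /z/ → not permitted
vaz.le — violates constraint 1: syllable 1 coda /z/ has 1 consonant (> 0) → not permitted
me — σ1 onset /m/, coda /∅/ ok → permitted
dat — violates constraint 1: syllable 1 coda /t/ has 1 consonant (> 0) → not permitted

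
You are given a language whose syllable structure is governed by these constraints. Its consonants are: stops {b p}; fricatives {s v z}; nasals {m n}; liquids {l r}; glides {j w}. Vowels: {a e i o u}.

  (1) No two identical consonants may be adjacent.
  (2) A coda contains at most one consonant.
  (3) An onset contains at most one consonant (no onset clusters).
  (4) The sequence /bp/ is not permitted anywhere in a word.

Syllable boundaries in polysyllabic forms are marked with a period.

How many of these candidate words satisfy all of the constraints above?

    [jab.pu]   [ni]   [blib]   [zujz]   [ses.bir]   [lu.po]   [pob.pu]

3

[jab.pu] — violates constraint 4: contains banned sequence /bp/ → phonotactically illegal
[ni] — σ1 onset /n/, coda /∅/ ok → phonotactically legal
[blib] — violates constraint 3: syllable 1 onset /bl/ has 2 consonants (> 1) → phonotactically illegal
[zujz] — violates constraint 2: syllable 1 coda /jz/ has 2 consonants (> 1) → phonotactically illegal
[ses.bir] — σ1 onset /s/, coda /s/ ok; σ2 onset /b/, coda /r/ ok → phonotactically legal
[lu.po] — σ1 onset /l/, coda /∅/ ok; σ2 onset /p/, coda /∅/ ok → phonotactically legal
[pob.pu] — violates constraint 4: contains banned sequence /bp/ → phonotactically illegal
Phonotactically legal: [ni], [ses.bir], [lu.po] → 3.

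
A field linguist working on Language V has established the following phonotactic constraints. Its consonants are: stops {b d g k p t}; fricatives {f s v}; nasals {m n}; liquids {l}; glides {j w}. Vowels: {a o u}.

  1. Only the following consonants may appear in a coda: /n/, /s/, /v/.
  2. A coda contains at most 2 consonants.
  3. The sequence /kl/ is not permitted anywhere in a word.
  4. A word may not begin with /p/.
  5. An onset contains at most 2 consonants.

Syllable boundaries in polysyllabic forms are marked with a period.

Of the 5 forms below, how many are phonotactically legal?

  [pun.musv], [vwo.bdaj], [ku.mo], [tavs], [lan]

3

[pun.musv] — violates constraint 4: word begins with /p/ → phonotactically illegal
[vwo.bdaj] — violates constraint 1: syllable 2 coda contains /j/, which is not a licensed coda consonant → phonotactically illegal
[ku.mo] — σ1 onset /k/, coda /∅/ ok; σ2 onset /m/, coda /∅/ ok → phonotactically legal
[tavs] — σ1 onset /t/, coda /vs/ (2C) ok → phonotactically legal
[lan] — σ1 onset /l/, coda /n/ ok → phonotactically legal
Phonotactically legal: [ku.mo], [tavs], [lan] → 3.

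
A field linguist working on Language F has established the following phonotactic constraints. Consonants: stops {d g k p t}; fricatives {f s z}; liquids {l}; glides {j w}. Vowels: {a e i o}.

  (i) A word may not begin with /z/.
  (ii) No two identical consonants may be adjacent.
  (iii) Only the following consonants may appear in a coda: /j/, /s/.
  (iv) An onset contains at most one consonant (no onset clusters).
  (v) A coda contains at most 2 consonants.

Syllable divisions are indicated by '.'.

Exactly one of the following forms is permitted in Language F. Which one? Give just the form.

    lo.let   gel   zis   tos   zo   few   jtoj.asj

tos

lo.let — violates constraint (iii): syllable 2 coda contains /t/, which is not a licensed coda consonant → not permitted
gel — violates constraint (iii): syllable 1 coda contains /l/, which is not a licensed coda consonant → not permitted
zis — violates constraint (i): word begins with /z/ → not permitted
tos — σ1 onset /t/, coda /s/ ok → permitted
zo — violates constraint (i): word begins with /z/ → not permitted
few — violates constraint (iii): syllable 1 coda contains /w/, which is not a licensed coda consonant → not permitted
jtoj.asj — violates constraint (iv): syllable 1 onset /jt/ has 2 consonants (> 1) → not permitted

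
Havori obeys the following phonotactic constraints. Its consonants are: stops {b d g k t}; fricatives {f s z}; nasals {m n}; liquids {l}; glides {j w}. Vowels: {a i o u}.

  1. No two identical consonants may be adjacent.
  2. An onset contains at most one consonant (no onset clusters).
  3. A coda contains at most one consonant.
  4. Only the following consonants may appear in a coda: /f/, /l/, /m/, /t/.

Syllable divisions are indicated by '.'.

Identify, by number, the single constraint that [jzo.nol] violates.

[jzo.nol]: syllable 1 onset /jz/ has 2 consonants (> 1).
This is a violation of constraint 2: "An onset contains at most one consonant (no onset clusters)."
The remaining constraints (1, 3, 4) are satisfied.

2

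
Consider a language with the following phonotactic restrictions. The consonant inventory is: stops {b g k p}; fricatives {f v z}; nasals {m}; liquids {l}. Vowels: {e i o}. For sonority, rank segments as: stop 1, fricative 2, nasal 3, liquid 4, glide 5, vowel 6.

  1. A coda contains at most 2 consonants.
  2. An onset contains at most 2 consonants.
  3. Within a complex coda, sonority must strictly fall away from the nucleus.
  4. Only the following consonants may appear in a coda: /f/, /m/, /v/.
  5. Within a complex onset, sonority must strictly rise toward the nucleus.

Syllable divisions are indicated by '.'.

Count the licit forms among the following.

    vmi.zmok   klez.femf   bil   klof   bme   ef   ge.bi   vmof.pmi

5

vmi.zmok — violates constraint 4: syllable 2 coda contains /k/, which is not a licensed coda consonant → illicit
klez.femf — violates constraint 4: syllable 1 coda contains /z/, which is not a licensed coda consonant → illicit
bil — violates constraint 4: syllable 1 coda contains /l/, which is not a licensed coda consonant → illicit
klof — σ1 onset /kl/ (1→4 rises), coda /f/ ok → licit
bme — σ1 onset /bm/ (1→3 rises), coda /∅/ ok → licit
ef — σ1 onset /∅/, coda /f/ ok → licit
ge.bi — σ1 onset /g/, coda /∅/ ok; σ2 onset /b/, coda /∅/ ok → licit
vmof.pmi — σ1 onset /vm/ (2→3 rises), coda /f/ ok; σ2 onset /pm/ (1→3 rises), coda /∅/ ok → licit
Licit: klof, bme, ef, ge.bi, vmof.pmi → 5.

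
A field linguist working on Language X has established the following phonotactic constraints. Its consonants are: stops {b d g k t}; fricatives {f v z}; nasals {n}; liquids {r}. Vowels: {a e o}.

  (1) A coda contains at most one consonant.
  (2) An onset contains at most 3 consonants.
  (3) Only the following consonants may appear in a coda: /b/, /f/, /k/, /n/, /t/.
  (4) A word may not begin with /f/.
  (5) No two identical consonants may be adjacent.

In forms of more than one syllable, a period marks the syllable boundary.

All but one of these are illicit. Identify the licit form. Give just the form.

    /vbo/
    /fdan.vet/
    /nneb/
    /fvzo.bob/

/vbo/ — σ1 onset /vb/ (2C), coda /∅/ ok → licit
/fdan.vet/ — violates constraint 4: word begins with /f/ → illicit
/nneb/ — violates constraint 5: adjacent identical consonants /nn/ → illicit
/fvzo.bob/ — violates constraint 4: word begins with /f/ → illicit

/vbo/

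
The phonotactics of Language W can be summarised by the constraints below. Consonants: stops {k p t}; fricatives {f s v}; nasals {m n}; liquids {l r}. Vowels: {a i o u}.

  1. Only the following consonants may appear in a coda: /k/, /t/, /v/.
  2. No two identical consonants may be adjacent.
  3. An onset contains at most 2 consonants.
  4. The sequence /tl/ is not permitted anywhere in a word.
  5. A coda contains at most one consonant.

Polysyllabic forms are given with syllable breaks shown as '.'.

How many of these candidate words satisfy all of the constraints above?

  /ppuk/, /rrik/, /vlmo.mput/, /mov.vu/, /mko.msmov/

/ppuk/ — violates constraint 2: adjacent identical consonants /pp/ → illicit
/rrik/ — violates constraint 2: adjacent identical consonants /rr/ → illicit
/vlmo.mput/ — violates constraint 3: syllable 1 onset /vlm/ has 3 consonants (> 2) → illicit
/mov.vu/ — violates constraint 2: adjacent identical consonants /vv/ → illicit
/mko.msmov/ — violates constraint 3: syllable 2 onset /msm/ has 3 consonants (> 2) → illicit
No form is licit → 0.

0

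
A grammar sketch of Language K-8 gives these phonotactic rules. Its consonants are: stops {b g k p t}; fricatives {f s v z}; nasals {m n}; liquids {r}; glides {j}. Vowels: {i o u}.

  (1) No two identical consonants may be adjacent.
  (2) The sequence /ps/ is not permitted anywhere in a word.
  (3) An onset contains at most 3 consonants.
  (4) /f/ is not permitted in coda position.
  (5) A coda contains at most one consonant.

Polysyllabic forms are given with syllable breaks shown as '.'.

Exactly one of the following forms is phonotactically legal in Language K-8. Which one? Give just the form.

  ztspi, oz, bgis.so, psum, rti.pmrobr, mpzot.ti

ztspi — violates constraint 3: syllable 1 onset /ztsp/ has 4 consonants (> 3) → phonotactically illegal
oz — σ1 onset /∅/, coda /z/ ok → phonotactically legal
bgis.so — violates constraint 1: adjacent identical consonants /ss/ → phonotactically illegal
psum — violates constraint 2: contains banned sequence /ps/ → phonotactically illegal
rti.pmrobr — violates constraint 5: syllable 2 coda /br/ has 2 consonants (> 1) → phonotactically illegal
mpzot.ti — violates constraint 1: adjacent identical consonants /tt/ → phonotactically illegal

oz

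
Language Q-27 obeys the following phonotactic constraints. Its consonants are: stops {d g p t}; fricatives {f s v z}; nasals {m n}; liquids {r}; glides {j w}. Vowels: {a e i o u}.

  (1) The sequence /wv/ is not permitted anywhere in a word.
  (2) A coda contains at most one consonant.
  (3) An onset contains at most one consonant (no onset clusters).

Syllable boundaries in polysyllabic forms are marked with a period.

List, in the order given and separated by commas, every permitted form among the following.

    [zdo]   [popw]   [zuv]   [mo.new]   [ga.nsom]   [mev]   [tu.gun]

[zdo] — violates constraint 3: syllable 1 onset /zd/ has 2 consonants (> 1) → not permitted
[popw] — violates constraint 2: syllable 1 coda /pw/ has 2 consonants (> 1) → not permitted
[zuv] — σ1 onset /z/, coda /v/ ok → permitted
[mo.new] — σ1 onset /m/, coda /∅/ ok; σ2 onset /n/, coda /w/ ok → permitted
[ga.nsom] — violates constraint 3: syllable 2 onset /ns/ has 2 consonants (> 1) → not permitted
[mev] — σ1 onset /m/, coda /v/ ok → permitted
[tu.gun] — σ1 onset /t/, coda /∅/ ok; σ2 onset /g/, coda /n/ ok → permitted

[zuv], [mo.new], [mev], [tu.gun]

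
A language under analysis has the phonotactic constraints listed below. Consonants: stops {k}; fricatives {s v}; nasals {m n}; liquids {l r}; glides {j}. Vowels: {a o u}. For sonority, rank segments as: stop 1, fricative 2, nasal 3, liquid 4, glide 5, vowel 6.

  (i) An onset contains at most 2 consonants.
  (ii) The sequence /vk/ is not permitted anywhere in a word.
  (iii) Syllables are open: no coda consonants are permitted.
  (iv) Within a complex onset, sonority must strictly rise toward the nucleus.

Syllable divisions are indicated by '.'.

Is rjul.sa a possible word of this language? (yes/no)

rjul.sa — violates constraint (iii): syllable 1 coda /l/ has 1 consonant (> 0) → phonotactically illegal

no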